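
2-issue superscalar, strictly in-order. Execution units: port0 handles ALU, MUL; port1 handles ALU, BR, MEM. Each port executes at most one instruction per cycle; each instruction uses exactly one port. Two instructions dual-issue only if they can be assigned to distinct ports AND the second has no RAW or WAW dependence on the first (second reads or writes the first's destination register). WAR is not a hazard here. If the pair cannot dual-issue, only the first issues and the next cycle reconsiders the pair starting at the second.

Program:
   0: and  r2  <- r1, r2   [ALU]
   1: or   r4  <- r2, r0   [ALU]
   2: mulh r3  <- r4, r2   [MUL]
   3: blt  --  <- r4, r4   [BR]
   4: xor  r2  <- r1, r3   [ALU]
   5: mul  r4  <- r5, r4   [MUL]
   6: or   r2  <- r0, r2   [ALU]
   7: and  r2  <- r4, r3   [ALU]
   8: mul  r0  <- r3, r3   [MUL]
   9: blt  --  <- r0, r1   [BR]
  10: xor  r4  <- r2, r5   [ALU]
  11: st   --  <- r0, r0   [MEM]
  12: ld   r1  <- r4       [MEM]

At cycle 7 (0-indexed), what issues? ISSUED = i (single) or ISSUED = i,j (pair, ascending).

ISSUED = 11

c0: i0 and  RAW r2
c1: i1 or  RAW r4
c2: i2/i3 mulh blt  pair
c3: i4/i5 xor mul  pair
c4: i6 or  WAW r2
c5: i7/i8 and mul  pair
c6: i9/i10 blt xor  pair
c7: i11 st  no-port MEM/MEM
c8: i12 ld  tail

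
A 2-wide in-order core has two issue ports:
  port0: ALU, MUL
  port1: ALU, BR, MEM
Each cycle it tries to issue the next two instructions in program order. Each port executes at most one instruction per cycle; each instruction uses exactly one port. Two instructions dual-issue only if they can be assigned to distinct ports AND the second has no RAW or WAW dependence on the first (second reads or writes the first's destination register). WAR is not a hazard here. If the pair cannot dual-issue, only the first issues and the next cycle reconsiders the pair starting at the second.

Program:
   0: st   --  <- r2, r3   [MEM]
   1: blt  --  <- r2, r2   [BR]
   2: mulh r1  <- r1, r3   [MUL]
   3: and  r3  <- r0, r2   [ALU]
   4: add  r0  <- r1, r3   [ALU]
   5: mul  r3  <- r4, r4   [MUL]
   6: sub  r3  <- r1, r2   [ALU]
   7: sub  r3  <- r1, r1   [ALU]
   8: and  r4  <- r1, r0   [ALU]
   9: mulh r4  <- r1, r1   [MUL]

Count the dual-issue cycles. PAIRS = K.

PAIRS = 3

0. st @i0  | no-port MEM/BR
1. blt mulh @i1+i2  | 2-wide
2. and @i3  | RAW r3
3. add mul @i4+i5  | 2-wide
4. sub @i6  | WAW r3
5. sub and @i7+i8  | 2-wide
6. mulh @i9  | tail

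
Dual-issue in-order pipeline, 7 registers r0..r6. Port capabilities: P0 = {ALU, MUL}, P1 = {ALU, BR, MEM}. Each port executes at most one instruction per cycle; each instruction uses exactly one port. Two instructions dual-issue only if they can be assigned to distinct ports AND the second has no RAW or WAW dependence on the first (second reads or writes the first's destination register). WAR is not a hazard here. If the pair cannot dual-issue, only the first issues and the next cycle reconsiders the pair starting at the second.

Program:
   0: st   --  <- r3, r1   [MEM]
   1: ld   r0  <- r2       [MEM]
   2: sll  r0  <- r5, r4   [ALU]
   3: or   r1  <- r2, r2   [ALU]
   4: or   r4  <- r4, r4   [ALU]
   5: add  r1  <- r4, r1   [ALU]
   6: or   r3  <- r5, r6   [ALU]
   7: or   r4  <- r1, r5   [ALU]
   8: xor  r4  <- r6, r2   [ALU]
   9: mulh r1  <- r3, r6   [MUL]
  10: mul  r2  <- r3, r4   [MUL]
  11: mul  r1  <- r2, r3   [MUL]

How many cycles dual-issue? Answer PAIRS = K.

  cy0 -> i0 (st.MEM) no-port MEM/MEM
  cy1 -> i1 (ld.MEM) WAW r0
  cy2 -> i2/i3 (sll.ALU+or.ALU) 2-wide
  cy3 -> i4 (or.ALU) RAW r4
  cy4 -> i5/i6 (add.ALU+or.ALU) 2-wide
  cy5 -> i7 (or.ALU) WAW r4
  cy6 -> i8/i9 (xor.ALU+mulh.MUL) 2-wide
  cy7 -> i10 (mul.MUL) no-port MUL/MUL
  cy8 -> i11 (mul.MUL) tail

PAIRS = 3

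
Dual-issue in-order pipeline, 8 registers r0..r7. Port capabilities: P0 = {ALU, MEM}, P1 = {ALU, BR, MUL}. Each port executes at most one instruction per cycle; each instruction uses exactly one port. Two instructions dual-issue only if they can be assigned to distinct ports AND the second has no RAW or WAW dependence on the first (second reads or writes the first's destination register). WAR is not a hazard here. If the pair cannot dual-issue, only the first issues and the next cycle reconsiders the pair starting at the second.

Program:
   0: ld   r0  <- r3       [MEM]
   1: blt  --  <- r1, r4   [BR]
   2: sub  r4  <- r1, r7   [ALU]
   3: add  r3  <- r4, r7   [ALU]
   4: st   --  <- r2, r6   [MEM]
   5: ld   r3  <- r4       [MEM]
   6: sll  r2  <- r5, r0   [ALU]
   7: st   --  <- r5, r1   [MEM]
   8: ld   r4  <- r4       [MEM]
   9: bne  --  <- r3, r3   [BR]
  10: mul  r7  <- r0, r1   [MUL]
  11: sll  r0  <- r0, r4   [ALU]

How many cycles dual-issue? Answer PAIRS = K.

c0: i0+i1 ld+blt  pair
c1: i2 sub  RAW r4
c2: i3+i4 add+st  pair
c3: i5+i6 ld+sll  pair
c4: i7 st  no-port MEM/MEM
c5: i8+i9 ld+bne  pair
c6: i10+i11 mul+sll  pair

PAIRS = 5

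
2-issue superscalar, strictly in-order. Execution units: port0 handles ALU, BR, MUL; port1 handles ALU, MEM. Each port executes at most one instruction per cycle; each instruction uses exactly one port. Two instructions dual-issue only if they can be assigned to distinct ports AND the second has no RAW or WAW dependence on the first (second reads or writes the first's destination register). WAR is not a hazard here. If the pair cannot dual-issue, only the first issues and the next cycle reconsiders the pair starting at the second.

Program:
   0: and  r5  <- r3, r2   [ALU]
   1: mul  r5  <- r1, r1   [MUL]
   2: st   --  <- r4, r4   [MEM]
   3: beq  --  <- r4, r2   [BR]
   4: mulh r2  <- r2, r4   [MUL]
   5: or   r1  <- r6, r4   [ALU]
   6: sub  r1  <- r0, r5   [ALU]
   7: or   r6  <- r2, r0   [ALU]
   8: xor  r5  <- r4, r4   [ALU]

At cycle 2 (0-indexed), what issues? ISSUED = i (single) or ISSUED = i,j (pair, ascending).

ISSUED = 3

[0] i0  and.ALU  -- WAW r5
[1] i1,i2  mul.MUL+st.MEM  -- 2-wide
[2] i3  beq.BR  -- no-port BR/MUL
[3] i4,i5  mulh.MUL+or.ALU  -- 2-wide
[4] i6,i7  sub.ALU+or.ALU  -- 2-wide
[5] i8  xor.ALU  -- tail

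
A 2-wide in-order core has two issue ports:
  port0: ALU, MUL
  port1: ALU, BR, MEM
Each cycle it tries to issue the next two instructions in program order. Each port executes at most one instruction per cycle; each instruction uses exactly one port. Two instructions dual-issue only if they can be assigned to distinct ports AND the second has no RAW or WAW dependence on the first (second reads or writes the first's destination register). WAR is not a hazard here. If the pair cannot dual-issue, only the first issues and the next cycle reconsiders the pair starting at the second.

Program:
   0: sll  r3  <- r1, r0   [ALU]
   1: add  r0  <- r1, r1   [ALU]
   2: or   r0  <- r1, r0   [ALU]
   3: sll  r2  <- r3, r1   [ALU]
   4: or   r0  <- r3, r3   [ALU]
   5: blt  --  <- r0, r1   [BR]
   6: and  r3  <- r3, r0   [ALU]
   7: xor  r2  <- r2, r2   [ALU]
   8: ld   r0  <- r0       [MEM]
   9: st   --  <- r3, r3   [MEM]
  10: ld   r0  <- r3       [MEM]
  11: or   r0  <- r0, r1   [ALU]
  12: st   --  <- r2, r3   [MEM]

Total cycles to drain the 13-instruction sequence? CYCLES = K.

CYCLES = 8

c0: i0&i1 sll.ALU;add.ALU  2-wide
c1: i2&i3 or.ALU;sll.ALU  2-wide
c2: i4 or.ALU  RAW r0
c3: i5&i6 blt.BR;and.ALU  2-wide
c4: i7&i8 xor.ALU;ld.MEM  2-wide
c5: i9 st.MEM  no-port MEM/MEM
c6: i10 ld.MEM  RAW+WAW r0
c7: i11&i12 or.ALU;st.MEM  2-wide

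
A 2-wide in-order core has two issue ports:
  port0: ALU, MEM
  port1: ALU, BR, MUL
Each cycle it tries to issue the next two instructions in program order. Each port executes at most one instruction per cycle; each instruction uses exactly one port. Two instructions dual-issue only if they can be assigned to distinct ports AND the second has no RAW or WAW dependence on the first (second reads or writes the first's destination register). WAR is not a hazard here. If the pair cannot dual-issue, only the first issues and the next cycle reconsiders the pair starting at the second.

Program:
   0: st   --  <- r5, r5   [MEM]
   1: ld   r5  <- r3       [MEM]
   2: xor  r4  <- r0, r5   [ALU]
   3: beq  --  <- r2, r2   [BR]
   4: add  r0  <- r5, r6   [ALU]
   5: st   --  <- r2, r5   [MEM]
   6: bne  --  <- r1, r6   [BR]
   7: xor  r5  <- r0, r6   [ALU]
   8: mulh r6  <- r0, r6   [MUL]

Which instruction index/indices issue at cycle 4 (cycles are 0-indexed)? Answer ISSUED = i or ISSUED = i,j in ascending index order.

#0 head=0: st.MEM i0 no-port MEM/MEM
#1 head=1: ld.MEM i1 RAW r5
#2 head=2: xor.ALU/beq.BR i2,i3 pair
#3 head=4: add.ALU/st.MEM i4,i5 pair
#4 head=6: bne.BR/xor.ALU i6,i7 pair
#5 head=8: mulh.MUL i8 tail

ISSUED = 6,7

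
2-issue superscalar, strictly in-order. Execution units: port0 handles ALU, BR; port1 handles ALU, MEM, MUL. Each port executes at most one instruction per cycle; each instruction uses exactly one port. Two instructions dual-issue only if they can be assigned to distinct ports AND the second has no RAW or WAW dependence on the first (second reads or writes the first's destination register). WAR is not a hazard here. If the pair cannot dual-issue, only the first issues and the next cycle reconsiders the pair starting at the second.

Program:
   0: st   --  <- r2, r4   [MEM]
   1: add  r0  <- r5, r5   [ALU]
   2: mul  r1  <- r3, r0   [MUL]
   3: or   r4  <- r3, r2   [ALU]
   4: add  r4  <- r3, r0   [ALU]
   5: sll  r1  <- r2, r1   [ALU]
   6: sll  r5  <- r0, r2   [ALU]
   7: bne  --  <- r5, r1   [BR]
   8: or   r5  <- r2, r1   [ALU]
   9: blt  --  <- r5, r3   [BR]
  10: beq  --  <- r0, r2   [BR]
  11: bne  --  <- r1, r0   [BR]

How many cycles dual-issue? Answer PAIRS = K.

c0: i0/i1 st.MEM/add.ALU  pair
c1: i2/i3 mul.MUL/or.ALU  pair
c2: i4/i5 add.ALU/sll.ALU  pair
c3: i6 sll.ALU  RAW r5
c4: i7/i8 bne.BR/or.ALU  pair
c5: i9 blt.BR  no-port BR/BR
c6: i10 beq.BR  no-port BR/BR
c7: i11 bne.BR  tail

PAIRS = 4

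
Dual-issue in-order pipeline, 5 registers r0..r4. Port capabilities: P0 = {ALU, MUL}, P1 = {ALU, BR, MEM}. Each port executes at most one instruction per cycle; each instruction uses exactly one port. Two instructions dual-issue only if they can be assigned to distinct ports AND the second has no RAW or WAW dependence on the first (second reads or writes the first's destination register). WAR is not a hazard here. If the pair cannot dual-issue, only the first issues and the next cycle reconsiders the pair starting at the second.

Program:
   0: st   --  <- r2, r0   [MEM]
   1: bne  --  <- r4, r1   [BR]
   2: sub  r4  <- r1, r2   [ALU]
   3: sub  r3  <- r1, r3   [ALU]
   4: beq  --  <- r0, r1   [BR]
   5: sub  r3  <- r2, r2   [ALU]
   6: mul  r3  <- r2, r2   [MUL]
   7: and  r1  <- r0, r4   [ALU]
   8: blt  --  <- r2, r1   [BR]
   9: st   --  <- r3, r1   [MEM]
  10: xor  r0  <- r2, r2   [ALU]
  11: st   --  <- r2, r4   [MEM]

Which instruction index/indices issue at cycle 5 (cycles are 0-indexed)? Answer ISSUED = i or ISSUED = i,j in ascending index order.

ISSUED = 8

  cy0 -> i0 (st.MEM) no-port MEM/BR
  cy1 -> i1/i2 (bne.BR;sub.ALU) 2-wide
  cy2 -> i3/i4 (sub.ALU;beq.BR) 2-wide
  cy3 -> i5 (sub.ALU) WAW r3
  cy4 -> i6/i7 (mul.MUL;and.ALU) 2-wide
  cy5 -> i8 (blt.BR) no-port BR/MEM
  cy6 -> i9/i10 (st.MEM;xor.ALU) 2-wide
  cy7 -> i11 (st.MEM) tail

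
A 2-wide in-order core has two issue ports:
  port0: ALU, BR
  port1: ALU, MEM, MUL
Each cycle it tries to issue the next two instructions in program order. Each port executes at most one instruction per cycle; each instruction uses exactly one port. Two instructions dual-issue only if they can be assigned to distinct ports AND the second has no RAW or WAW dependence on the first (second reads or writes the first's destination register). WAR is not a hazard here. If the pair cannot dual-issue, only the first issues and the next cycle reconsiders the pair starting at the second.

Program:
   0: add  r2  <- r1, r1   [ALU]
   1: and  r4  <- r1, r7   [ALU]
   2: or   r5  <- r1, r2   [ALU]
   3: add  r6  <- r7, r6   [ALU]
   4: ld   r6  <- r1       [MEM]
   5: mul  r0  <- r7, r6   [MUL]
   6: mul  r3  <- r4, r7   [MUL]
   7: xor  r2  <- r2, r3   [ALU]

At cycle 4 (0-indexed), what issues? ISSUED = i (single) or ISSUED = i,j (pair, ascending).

ISSUED = 6

[0] i0,i1  add+and  -- 2-wide
[1] i2,i3  or+add  -- 2-wide
[2] i4  ld  -- no-port MEM/MUL
[3] i5  mul  -- no-port MUL/MUL
[4] i6  mul  -- RAW r3
[5] i7  xor  -- tail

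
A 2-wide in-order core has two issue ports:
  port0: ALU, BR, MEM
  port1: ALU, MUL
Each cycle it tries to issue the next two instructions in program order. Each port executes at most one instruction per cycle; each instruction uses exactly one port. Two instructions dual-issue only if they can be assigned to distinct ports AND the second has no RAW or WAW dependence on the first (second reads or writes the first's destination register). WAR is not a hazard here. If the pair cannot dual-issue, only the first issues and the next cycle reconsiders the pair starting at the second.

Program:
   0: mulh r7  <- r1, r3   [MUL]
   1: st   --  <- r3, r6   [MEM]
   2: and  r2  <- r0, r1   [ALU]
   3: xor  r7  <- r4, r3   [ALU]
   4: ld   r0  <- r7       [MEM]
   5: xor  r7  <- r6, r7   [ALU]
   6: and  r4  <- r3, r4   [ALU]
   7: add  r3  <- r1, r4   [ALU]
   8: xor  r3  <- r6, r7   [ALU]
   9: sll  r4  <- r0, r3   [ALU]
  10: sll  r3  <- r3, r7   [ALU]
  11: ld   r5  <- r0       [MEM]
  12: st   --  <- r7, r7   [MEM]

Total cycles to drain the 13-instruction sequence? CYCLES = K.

CYCLES = 9

0. mulh;st @i0&i1  | dual
1. and;xor @i2&i3  | dual
2. ld;xor @i4&i5  | dual
3. and @i6  | RAW r4
4. add @i7  | WAW r3
5. xor @i8  | RAW r3
6. sll;sll @i9&i10  | dual
7. ld @i11  | no-port MEM/MEM
8. st @i12  | tail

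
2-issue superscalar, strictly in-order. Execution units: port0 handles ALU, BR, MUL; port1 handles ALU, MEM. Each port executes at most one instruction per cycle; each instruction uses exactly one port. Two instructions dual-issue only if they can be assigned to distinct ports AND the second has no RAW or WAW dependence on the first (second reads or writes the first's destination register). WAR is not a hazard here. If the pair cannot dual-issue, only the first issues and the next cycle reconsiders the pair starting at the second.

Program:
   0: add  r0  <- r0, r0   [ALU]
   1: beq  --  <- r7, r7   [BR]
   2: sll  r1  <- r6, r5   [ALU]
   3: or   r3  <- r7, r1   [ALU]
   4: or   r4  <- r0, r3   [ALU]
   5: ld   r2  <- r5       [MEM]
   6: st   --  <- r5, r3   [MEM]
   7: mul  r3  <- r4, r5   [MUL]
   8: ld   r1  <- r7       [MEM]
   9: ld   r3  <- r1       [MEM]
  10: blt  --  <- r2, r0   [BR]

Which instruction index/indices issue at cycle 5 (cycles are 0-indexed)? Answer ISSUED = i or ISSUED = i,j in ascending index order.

ISSUED = 8

#0 head=0: add;beq i0&i1 pair
#1 head=2: sll i2 RAW r1
#2 head=3: or i3 RAW r3
#3 head=4: or;ld i4&i5 pair
#4 head=6: st;mul i6&i7 pair
#5 head=8: ld i8 no-port MEM/MEM
#6 head=9: ld;blt i9&i10 pair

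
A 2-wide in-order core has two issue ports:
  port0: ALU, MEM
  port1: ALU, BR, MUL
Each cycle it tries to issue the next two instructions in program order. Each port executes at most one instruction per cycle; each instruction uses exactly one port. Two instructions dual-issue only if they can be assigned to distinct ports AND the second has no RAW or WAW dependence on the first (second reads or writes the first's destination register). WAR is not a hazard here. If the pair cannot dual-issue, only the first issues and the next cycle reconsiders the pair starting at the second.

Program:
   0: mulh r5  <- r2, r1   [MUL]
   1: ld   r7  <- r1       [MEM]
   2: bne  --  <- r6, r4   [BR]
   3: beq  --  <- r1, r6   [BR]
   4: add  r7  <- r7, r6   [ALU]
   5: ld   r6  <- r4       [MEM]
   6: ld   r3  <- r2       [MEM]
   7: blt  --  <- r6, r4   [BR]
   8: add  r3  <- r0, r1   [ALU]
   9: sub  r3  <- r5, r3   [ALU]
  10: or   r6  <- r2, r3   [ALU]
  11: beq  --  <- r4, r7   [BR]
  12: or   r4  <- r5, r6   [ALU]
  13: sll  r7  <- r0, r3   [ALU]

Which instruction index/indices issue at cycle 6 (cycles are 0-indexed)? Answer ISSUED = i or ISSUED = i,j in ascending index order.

t=0 i0/i1:mulh ld ; 2-wide
t=1 i2:bne ; no-port BR/BR
t=2 i3/i4:beq add ; 2-wide
t=3 i5:ld ; no-port MEM/MEM
t=4 i6/i7:ld blt ; 2-wide
t=5 i8:add ; RAW+WAW r3
t=6 i9:sub ; RAW r3
t=7 i10/i11:or beq ; 2-wide
t=8 i12/i13:or sll ; 2-wide

ISSUED = 9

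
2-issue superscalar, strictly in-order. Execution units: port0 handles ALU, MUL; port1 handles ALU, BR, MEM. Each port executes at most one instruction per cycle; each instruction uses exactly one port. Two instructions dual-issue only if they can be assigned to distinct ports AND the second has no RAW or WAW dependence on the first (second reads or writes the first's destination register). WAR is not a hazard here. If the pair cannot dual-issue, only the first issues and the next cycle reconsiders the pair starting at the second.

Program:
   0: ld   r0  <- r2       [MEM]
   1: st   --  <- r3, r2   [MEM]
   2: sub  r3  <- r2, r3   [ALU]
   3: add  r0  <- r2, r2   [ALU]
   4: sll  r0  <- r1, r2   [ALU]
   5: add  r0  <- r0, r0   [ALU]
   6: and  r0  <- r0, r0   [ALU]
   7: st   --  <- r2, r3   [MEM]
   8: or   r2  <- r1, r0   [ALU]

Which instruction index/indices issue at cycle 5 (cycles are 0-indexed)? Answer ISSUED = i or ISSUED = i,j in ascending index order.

ISSUED = 6,7

#0 head=0: ld.MEM i0 no-port MEM/MEM
#1 head=1: st.MEM+sub.ALU i1&i2 pair
#2 head=3: add.ALU i3 WAW r0
#3 head=4: sll.ALU i4 RAW+WAW r0
#4 head=5: add.ALU i5 RAW+WAW r0
#5 head=6: and.ALU+st.MEM i6&i7 pair
#6 head=8: or.ALU i8 tail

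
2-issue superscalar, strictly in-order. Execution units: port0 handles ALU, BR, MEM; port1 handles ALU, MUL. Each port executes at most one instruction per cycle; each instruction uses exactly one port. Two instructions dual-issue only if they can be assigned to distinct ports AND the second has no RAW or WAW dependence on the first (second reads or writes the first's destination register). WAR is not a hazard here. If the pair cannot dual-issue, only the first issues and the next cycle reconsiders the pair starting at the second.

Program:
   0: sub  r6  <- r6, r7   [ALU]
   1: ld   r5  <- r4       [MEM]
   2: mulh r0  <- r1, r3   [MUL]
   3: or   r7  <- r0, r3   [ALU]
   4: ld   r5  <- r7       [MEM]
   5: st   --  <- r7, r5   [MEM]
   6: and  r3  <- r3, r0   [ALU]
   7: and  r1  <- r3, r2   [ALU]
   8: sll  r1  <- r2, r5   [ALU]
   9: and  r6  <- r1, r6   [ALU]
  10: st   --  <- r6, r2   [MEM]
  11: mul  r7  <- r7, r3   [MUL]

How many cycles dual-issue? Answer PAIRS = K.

#0 head=0: sub+ld i0&i1 dual
#1 head=2: mulh i2 RAW r0
#2 head=3: or i3 RAW r7
#3 head=4: ld i4 no-port MEM/MEM
#4 head=5: st+and i5&i6 dual
#5 head=7: and i7 WAW r1
#6 head=8: sll i8 RAW r1
#7 head=9: and i9 RAW r6
#8 head=10: st+mul i10&i11 dual

PAIRS = 3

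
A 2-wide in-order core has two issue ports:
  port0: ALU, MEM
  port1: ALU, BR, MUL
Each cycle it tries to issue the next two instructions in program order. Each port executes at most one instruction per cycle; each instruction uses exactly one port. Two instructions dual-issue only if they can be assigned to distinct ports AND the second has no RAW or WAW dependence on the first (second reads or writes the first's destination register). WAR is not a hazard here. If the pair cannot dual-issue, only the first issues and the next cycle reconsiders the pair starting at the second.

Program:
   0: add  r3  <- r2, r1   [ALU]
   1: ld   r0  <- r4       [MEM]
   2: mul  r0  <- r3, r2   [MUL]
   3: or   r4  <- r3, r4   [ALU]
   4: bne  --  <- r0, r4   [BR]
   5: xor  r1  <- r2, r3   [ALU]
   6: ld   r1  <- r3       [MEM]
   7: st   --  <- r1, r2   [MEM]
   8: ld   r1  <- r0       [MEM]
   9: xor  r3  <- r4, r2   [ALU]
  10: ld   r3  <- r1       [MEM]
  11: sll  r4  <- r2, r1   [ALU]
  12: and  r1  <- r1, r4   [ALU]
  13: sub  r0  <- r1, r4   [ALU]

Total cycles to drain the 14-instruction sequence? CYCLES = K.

c0: i0+i1 add+ld  dual
c1: i2+i3 mul+or  dual
c2: i4+i5 bne+xor  dual
c3: i6 ld  no-port MEM/MEM
c4: i7 st  no-port MEM/MEM
c5: i8+i9 ld+xor  dual
c6: i10+i11 ld+sll  dual
c7: i12 and  RAW r1
c8: i13 sub  tail

CYCLES = 9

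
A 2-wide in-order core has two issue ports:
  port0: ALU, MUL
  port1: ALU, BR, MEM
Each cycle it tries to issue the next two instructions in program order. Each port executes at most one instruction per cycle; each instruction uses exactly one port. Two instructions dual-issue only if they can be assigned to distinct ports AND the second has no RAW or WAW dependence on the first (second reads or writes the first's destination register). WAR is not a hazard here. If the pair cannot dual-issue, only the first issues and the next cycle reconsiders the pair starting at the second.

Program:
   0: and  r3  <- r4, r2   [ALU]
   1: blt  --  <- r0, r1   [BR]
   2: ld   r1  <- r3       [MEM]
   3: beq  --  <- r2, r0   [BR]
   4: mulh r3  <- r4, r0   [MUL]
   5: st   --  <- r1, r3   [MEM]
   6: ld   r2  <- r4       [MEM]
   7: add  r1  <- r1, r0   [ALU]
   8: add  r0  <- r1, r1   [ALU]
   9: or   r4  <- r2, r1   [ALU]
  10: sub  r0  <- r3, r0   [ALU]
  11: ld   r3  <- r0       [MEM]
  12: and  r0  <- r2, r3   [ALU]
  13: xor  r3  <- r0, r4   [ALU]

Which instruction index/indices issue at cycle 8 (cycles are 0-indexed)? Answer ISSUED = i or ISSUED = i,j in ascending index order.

ISSUED = 12

  cy0 -> i0/i1 (and/blt) 2-wide
  cy1 -> i2 (ld) no-port MEM/BR
  cy2 -> i3/i4 (beq/mulh) 2-wide
  cy3 -> i5 (st) no-port MEM/MEM
  cy4 -> i6/i7 (ld/add) 2-wide
  cy5 -> i8/i9 (add/or) 2-wide
  cy6 -> i10 (sub) RAW r0
  cy7 -> i11 (ld) RAW r3
  cy8 -> i12 (and) RAW r0
  cy9 -> i13 (xor) tail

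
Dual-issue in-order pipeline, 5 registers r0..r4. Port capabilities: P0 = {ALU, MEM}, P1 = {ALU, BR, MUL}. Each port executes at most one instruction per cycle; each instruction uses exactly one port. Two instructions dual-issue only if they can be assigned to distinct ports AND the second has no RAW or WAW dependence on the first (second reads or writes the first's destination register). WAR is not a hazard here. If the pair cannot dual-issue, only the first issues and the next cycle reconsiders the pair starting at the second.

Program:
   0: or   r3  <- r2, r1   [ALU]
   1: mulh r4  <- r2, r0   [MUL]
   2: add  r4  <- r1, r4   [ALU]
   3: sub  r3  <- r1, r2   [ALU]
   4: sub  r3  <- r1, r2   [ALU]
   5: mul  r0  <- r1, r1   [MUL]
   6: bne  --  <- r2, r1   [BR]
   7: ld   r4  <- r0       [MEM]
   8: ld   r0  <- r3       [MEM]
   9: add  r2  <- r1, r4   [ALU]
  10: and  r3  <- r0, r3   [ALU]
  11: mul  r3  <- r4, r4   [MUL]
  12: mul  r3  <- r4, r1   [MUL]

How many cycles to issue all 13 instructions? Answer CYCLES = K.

[0] i0&i1  or.ALU mulh.MUL  -- 2-wide
[1] i2&i3  add.ALU sub.ALU  -- 2-wide
[2] i4&i5  sub.ALU mul.MUL  -- 2-wide
[3] i6&i7  bne.BR ld.MEM  -- 2-wide
[4] i8&i9  ld.MEM add.ALU  -- 2-wide
[5] i10  and.ALU  -- WAW r3
[6] i11  mul.MUL  -- no-port MUL/MUL
[7] i12  mul.MUL  -- tail

CYCLES = 8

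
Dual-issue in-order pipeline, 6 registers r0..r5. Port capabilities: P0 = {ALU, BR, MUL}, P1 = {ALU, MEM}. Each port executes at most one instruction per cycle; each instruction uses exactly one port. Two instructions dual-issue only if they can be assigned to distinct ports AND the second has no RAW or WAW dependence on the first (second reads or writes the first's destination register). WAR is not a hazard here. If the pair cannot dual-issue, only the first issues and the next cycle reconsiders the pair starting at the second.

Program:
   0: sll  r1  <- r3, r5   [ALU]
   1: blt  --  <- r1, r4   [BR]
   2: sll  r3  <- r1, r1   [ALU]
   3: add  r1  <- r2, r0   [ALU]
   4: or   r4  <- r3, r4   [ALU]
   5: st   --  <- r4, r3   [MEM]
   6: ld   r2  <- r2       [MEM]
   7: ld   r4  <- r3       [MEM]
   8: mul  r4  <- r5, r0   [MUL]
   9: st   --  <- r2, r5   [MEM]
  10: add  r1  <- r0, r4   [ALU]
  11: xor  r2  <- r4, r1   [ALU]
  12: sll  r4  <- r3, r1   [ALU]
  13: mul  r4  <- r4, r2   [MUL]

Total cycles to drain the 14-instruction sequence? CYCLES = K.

  cy0 -> i0 (sll) RAW r1
  cy1 -> i1&i2 (blt+sll) dual
  cy2 -> i3&i4 (add+or) dual
  cy3 -> i5 (st) no-port MEM/MEM
  cy4 -> i6 (ld) no-port MEM/MEM
  cy5 -> i7 (ld) WAW r4
  cy6 -> i8&i9 (mul+st) dual
  cy7 -> i10 (add) RAW r1
  cy8 -> i11&i12 (xor+sll) dual
  cy9 -> i13 (mul) tail

CYCLES = 10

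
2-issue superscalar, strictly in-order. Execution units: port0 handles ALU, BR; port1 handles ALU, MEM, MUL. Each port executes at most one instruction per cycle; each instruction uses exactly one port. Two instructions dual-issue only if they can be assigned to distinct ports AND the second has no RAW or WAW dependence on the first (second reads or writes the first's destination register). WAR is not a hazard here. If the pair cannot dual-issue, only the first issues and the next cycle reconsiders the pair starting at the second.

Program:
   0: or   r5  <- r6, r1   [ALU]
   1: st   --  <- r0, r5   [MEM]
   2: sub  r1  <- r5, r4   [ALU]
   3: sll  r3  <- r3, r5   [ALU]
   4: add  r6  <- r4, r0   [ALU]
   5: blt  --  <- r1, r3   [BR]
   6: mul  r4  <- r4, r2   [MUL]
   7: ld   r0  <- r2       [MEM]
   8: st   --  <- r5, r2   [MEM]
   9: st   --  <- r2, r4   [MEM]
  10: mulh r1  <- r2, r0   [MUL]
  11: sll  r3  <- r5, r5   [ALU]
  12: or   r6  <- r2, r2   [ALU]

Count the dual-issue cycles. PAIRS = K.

#0 head=0: or.ALU i0 RAW r5
#1 head=1: st.MEM;sub.ALU i1&i2 2-wide
#2 head=3: sll.ALU;add.ALU i3&i4 2-wide
#3 head=5: blt.BR;mul.MUL i5&i6 2-wide
#4 head=7: ld.MEM i7 no-port MEM/MEM
#5 head=8: st.MEM i8 no-port MEM/MEM
#6 head=9: st.MEM i9 no-port MEM/MUL
#7 head=10: mulh.MUL;sll.ALU i10&i11 2-wide
#8 head=12: or.ALU i12 tail

PAIRS = 4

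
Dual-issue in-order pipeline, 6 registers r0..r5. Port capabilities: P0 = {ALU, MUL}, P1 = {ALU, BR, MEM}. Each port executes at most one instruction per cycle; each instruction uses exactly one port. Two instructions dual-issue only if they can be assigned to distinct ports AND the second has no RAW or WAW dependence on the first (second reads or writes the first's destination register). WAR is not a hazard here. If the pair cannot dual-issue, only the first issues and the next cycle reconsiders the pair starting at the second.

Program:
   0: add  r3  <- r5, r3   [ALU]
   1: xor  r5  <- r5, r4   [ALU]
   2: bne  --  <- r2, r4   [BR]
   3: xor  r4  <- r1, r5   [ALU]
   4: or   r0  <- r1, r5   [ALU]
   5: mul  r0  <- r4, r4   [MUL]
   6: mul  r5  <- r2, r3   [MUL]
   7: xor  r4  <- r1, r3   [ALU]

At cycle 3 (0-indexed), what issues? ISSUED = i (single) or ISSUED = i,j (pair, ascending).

ISSUED = 5

0. add/xor @i0/i1  | pair
1. bne/xor @i2/i3  | pair
2. or @i4  | WAW r0
3. mul @i5  | no-port MUL/MUL
4. mul/xor @i6/i7  | pair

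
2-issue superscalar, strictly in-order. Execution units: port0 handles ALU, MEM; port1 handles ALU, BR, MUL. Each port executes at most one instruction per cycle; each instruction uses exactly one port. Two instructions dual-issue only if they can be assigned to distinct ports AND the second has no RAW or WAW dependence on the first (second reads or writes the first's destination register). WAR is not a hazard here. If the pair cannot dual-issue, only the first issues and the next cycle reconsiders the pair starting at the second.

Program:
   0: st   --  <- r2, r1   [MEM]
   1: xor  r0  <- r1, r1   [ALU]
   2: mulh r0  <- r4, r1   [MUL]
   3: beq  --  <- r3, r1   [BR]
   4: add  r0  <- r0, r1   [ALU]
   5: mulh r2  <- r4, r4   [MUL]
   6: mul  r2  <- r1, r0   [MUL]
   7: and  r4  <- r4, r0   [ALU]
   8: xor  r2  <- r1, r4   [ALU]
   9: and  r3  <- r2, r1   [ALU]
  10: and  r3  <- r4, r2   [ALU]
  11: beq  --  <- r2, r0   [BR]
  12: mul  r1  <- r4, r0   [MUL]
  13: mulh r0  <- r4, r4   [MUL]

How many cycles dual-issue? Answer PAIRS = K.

PAIRS = 4

[0] i0+i1  st+xor  -- pair
[1] i2  mulh  -- no-port MUL/BR
[2] i3+i4  beq+add  -- pair
[3] i5  mulh  -- no-port MUL/MUL
[4] i6+i7  mul+and  -- pair
[5] i8  xor  -- RAW r2
[6] i9  and  -- WAW r3
[7] i10+i11  and+beq  -- pair
[8] i12  mul  -- no-port MUL/MUL
[9] i13  mulh  -- tail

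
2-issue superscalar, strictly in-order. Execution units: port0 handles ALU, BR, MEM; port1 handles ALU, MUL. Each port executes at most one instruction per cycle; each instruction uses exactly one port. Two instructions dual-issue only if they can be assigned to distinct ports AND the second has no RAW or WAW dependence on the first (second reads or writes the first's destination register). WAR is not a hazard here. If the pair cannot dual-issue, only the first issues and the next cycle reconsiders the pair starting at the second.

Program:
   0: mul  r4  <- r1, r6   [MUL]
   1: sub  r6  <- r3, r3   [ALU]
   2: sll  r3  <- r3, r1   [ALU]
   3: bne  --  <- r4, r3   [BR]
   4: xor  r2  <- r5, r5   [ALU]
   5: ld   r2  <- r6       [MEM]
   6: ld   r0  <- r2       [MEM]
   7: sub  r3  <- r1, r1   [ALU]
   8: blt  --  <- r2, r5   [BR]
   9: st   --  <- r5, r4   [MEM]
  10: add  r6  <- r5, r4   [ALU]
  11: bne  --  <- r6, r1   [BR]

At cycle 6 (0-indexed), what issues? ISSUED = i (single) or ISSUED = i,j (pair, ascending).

ISSUED = 9,10

c0: i0&i1 mul;sub  2-wide
c1: i2 sll  RAW r3
c2: i3&i4 bne;xor  2-wide
c3: i5 ld  no-port MEM/MEM
c4: i6&i7 ld;sub  2-wide
c5: i8 blt  no-port BR/MEM
c6: i9&i10 st;add  2-wide
c7: i11 bne  tail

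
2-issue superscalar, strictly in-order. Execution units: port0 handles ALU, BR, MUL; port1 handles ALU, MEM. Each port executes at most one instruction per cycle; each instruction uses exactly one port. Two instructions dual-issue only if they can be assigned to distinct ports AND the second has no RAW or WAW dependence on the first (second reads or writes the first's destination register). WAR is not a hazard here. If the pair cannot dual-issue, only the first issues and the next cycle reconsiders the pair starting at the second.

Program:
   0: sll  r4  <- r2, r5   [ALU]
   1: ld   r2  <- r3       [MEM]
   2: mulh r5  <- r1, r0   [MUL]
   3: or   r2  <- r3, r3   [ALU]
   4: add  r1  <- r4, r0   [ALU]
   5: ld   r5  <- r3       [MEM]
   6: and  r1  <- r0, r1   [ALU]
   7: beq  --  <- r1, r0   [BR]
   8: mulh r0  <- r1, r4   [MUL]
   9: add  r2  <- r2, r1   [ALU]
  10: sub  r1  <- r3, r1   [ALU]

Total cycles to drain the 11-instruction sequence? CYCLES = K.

CYCLES = 7

0. sll.ALU/ld.MEM @i0+i1  | dual
1. mulh.MUL/or.ALU @i2+i3  | dual
2. add.ALU/ld.MEM @i4+i5  | dual
3. and.ALU @i6  | RAW r1
4. beq.BR @i7  | no-port BR/MUL
5. mulh.MUL/add.ALU @i8+i9  | dual
6. sub.ALU @i10  | tail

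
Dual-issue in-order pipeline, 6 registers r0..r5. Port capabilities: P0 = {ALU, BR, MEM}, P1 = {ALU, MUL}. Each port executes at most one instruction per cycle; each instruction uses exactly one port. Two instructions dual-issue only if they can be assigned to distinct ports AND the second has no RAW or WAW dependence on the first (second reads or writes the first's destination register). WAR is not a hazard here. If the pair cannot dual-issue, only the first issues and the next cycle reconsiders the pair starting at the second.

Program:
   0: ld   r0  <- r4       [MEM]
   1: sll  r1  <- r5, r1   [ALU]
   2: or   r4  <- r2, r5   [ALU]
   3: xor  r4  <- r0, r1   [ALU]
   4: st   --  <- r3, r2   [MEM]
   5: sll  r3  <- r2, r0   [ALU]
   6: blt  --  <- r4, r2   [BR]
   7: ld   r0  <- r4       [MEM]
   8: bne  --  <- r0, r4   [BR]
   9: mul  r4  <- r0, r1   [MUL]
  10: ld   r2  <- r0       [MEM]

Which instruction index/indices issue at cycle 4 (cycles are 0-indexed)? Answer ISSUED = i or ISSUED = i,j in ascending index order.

ISSUED = 7

c0: i0/i1 ld.MEM/sll.ALU  2-wide
c1: i2 or.ALU  WAW r4
c2: i3/i4 xor.ALU/st.MEM  2-wide
c3: i5/i6 sll.ALU/blt.BR  2-wide
c4: i7 ld.MEM  no-port MEM/BR
c5: i8/i9 bne.BR/mul.MUL  2-wide
c6: i10 ld.MEM  tail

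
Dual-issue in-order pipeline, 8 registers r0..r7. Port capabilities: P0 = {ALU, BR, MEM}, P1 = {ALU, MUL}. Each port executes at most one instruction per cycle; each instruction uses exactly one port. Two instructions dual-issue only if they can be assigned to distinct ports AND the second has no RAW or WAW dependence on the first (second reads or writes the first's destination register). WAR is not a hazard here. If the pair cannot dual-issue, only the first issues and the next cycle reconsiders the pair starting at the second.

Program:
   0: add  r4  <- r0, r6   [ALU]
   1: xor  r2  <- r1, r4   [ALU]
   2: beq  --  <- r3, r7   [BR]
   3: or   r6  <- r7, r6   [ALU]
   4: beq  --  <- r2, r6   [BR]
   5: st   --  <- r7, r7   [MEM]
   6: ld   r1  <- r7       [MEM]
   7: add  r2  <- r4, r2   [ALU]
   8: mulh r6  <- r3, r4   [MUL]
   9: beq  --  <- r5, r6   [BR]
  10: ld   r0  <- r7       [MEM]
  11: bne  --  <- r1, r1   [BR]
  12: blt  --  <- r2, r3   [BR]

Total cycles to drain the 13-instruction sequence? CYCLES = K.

0. add.ALU @i0  | RAW r4
1. xor.ALU beq.BR @i1/i2  | 2-wide
2. or.ALU @i3  | RAW r6
3. beq.BR @i4  | no-port BR/MEM
4. st.MEM @i5  | no-port MEM/MEM
5. ld.MEM add.ALU @i6/i7  | 2-wide
6. mulh.MUL @i8  | RAW r6
7. beq.BR @i9  | no-port BR/MEM
8. ld.MEM @i10  | no-port MEM/BR
9. bne.BR @i11  | no-port BR/BR
10. blt.BR @i12  | tail

CYCLES = 11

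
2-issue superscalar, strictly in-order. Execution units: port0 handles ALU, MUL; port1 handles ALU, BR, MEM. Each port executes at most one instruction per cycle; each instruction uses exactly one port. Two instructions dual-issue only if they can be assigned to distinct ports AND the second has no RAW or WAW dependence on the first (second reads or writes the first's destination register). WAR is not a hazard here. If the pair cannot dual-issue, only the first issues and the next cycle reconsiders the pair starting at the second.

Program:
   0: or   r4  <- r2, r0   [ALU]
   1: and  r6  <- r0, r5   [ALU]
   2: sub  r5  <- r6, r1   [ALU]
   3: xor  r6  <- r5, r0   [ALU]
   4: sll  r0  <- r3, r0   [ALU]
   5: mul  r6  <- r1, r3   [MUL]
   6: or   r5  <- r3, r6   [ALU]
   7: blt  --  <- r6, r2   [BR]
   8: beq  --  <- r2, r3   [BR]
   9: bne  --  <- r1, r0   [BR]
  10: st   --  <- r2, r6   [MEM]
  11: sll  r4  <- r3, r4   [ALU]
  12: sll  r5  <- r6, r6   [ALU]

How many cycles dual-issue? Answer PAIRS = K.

PAIRS = 4

0. or.ALU/and.ALU @i0,i1  | pair
1. sub.ALU @i2  | RAW r5
2. xor.ALU/sll.ALU @i3,i4  | pair
3. mul.MUL @i5  | RAW r6
4. or.ALU/blt.BR @i6,i7  | pair
5. beq.BR @i8  | no-port BR/BR
6. bne.BR @i9  | no-port BR/MEM
7. st.MEM/sll.ALU @i10,i11  | pair
8. sll.ALU @i12  | tail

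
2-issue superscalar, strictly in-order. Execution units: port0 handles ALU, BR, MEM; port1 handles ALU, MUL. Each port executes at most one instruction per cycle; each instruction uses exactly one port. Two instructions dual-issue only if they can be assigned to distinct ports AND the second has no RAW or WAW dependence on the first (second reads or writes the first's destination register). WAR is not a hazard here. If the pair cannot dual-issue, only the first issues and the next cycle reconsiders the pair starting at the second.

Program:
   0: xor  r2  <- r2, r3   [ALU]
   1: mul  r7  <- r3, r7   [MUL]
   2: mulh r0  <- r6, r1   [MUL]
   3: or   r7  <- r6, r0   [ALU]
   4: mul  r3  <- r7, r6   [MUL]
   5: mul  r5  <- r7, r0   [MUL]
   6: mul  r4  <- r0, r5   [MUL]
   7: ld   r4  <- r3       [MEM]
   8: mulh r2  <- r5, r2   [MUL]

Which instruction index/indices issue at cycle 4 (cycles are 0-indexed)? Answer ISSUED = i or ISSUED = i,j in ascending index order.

[0] i0,i1  xor mul  -- pair
[1] i2  mulh  -- RAW r0
[2] i3  or  -- RAW r7
[3] i4  mul  -- no-port MUL/MUL
[4] i5  mul  -- no-port MUL/MUL
[5] i6  mul  -- WAW r4
[6] i7,i8  ld mulh  -- pair

ISSUED = 5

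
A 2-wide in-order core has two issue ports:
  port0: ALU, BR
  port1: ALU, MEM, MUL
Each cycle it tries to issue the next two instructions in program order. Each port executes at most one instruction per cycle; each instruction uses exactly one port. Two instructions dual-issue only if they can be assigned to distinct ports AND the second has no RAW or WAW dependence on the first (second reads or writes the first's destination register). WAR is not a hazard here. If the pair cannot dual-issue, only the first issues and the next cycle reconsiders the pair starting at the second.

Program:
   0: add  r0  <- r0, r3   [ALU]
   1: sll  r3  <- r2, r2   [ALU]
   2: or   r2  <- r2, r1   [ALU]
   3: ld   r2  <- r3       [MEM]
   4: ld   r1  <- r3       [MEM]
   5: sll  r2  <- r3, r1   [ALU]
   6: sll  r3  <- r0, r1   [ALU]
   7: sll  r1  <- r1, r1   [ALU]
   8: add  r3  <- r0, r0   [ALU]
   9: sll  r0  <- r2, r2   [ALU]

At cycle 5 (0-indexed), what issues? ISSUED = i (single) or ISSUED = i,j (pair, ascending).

#0 head=0: add sll i0&i1 pair
#1 head=2: or i2 WAW r2
#2 head=3: ld i3 no-port MEM/MEM
#3 head=4: ld i4 RAW r1
#4 head=5: sll sll i5&i6 pair
#5 head=7: sll add i7&i8 pair
#6 head=9: sll i9 tail

ISSUED = 7,8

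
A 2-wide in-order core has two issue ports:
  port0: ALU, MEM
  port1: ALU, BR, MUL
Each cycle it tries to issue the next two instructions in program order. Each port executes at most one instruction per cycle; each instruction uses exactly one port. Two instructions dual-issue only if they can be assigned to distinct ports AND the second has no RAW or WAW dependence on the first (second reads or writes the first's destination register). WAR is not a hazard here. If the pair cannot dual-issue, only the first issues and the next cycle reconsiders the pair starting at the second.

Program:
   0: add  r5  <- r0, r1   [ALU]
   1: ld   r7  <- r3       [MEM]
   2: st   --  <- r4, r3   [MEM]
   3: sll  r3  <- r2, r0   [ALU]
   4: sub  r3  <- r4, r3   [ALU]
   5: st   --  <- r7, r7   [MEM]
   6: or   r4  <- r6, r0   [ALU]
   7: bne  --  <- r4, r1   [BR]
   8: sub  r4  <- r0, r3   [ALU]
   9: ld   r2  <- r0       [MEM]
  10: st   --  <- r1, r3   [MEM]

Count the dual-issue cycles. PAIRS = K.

PAIRS = 4

#0 head=0: add.ALU/ld.MEM i0,i1 dual
#1 head=2: st.MEM/sll.ALU i2,i3 dual
#2 head=4: sub.ALU/st.MEM i4,i5 dual
#3 head=6: or.ALU i6 RAW r4
#4 head=7: bne.BR/sub.ALU i7,i8 dual
#5 head=9: ld.MEM i9 no-port MEM/MEM
#6 head=10: st.MEM i10 tail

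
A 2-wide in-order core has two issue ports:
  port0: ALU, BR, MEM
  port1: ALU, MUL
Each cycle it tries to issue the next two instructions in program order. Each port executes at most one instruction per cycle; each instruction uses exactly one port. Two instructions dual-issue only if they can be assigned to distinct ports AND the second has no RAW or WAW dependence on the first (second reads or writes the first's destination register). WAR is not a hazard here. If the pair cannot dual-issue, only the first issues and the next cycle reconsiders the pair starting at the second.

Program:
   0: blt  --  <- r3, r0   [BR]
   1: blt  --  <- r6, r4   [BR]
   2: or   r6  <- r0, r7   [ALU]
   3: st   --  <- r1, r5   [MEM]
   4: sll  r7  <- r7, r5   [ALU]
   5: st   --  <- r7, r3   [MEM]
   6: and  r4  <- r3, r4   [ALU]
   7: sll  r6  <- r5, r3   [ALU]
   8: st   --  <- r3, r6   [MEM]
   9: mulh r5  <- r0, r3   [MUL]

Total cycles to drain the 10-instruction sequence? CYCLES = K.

#0 head=0: blt.BR i0 no-port BR/BR
#1 head=1: blt.BR/or.ALU i1/i2 pair
#2 head=3: st.MEM/sll.ALU i3/i4 pair
#3 head=5: st.MEM/and.ALU i5/i6 pair
#4 head=7: sll.ALU i7 RAW r6
#5 head=8: st.MEM/mulh.MUL i8/i9 pair

CYCLES = 6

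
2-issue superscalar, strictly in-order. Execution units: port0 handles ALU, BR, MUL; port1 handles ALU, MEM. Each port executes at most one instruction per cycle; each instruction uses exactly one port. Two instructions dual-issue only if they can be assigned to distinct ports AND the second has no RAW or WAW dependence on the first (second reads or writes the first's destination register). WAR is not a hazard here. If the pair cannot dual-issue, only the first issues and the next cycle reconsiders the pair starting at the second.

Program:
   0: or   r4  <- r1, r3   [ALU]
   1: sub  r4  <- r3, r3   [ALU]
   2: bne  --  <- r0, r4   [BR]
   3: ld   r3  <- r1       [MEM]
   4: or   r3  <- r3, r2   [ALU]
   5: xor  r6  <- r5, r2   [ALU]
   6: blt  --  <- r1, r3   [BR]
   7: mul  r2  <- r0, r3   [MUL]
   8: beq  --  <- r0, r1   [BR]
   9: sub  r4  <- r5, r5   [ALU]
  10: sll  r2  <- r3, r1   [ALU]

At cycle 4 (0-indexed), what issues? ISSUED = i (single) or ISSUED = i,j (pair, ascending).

0. or @i0  | WAW r4
1. sub @i1  | RAW r4
2. bne ld @i2&i3  | 2-wide
3. or xor @i4&i5  | 2-wide
4. blt @i6  | no-port BR/MUL
5. mul @i7  | no-port MUL/BR
6. beq sub @i8&i9  | 2-wide
7. sll @i10  | tail

ISSUED = 6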